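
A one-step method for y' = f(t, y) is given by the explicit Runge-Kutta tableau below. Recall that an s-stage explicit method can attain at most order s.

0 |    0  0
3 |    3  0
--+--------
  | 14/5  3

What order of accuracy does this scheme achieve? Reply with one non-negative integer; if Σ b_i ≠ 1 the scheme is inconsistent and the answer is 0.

0

b = (14/5, 3)
c = (0, 3)
Σ b_i: 14/5·1 + 3·1 = 29/5 ≠ 1 ⇒ order 0.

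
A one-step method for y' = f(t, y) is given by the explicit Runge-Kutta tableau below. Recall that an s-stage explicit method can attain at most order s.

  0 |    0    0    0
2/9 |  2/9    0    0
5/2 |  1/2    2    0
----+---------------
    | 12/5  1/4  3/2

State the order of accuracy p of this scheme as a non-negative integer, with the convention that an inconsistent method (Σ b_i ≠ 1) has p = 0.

b = (12/5, 1/4, 3/2)
c = (0, 2/9, 5/2)
Ac = (0, 0, 4/9)
Σ b_i: 12/5·1 + 1/4·1 + 3/2·1 = 83/20 ≠ 1 ⇒ order 0.

0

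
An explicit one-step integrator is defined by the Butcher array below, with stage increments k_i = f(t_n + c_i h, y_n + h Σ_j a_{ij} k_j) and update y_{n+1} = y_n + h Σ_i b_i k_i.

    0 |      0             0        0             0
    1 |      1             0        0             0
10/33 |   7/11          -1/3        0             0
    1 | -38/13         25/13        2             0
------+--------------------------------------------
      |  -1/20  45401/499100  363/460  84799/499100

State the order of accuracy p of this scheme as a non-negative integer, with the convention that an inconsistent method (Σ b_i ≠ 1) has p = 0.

3

b = (-1/20, 45401/499100, 363/460, 84799/499100)
c = (0, 1, 10/33, 1)
Ac = (0, 0, -1/3, 1085/429)
Σ b_i: (-1/20)·1 + 45401/499100·1 + 363/460·1 + 84799/499100·1 = 1 ✓
b·c: 45401/499100·1 + 363/460·10/33 + 84799/499100·1 = 1/2 ✓
b·c²: 45401/499100·1 + 363/460·100/1089 + 84799/499100·1 = 1/3 ✓
b·Ac: 363/460·(-1/3) + 84799/499100·1085/429 = 1/6 ✓
b·c³: 45401/499100·1 + 363/460·1000/35937 + 84799/499100·1 = 28/99 ≠ 1/4 ⇒ order 3.
b·(c∘Ac): 363/460·(-10/99) + 84799/499100·1085/429 = 7/20 ≠ 1/8
b·Ac²: 363/460·(-1/3) + 84799/499100·29825/14157 = 20387/214830 ≠ 1/12
b·A²c: 84799/499100·(-2/3) = -84799/748650 ≠ 1/24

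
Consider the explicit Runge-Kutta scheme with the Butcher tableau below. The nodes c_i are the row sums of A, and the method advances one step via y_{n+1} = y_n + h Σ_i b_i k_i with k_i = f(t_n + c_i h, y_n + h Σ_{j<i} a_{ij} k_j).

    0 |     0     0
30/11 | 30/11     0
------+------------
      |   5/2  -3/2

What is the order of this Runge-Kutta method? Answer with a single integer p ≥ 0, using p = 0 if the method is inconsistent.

b = (5/2, -3/2)
c = (0, 30/11)
Σ b_i: 5/2·1 + (-3/2)·1 = 1 ✓
b·c: (-3/2)·30/11 = -45/11 ≠ 1/2 ⇒ order 1.

1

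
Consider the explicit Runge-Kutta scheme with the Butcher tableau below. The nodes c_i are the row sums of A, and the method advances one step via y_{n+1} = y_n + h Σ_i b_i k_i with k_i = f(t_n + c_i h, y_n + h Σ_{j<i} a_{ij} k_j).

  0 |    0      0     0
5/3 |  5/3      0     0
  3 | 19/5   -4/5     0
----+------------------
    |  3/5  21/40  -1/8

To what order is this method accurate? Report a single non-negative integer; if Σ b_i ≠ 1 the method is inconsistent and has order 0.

b = (3/5, 21/40, -1/8)
c = (0, 5/3, 3)
Ac = (0, 0, -4/3)
Σ b_i: 3/5·1 + 21/40·1 + (-1/8)·1 = 1 ✓
b·c: 21/40·5/3 + (-1/8)·3 = 1/2 ✓
b·c²: 21/40·25/9 + (-1/8)·9 = 1/3 ✓
b·Ac: (-1/8)·(-4/3) = 1/6 ✓; 3 stages ⇒ order 3.

3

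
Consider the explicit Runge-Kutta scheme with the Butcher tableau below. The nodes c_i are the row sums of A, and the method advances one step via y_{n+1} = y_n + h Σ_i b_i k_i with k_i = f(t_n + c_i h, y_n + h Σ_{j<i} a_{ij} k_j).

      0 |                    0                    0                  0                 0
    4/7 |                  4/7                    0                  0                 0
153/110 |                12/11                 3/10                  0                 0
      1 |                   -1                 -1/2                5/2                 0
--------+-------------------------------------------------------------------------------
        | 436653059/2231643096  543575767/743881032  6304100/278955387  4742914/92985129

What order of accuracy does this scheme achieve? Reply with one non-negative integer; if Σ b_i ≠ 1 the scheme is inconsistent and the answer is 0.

3

b = (436653059/2231643096, 543575767/743881032, 6304100/278955387, 4742914/92985129)
c = (0, 4/7, 153/110, 1)
Ac = (0, 0, 6/35, 983/308)
Σ b_i: 436653059/2231643096·1 + 543575767/743881032·1 + 6304100/278955387·1 + 4742914/92985129·1 = 1 ✓
b·c: 543575767/743881032·4/7 + 6304100/278955387·153/110 + 4742914/92985129·1 = 1/2 ✓
b·c²: 543575767/743881032·16/49 + 6304100/278955387·23409/12100 + 4742914/92985129·1 = 1/3 ✓
b·Ac: 6304100/278955387·6/35 + 4742914/92985129·983/308 = 1/6 ✓
b·c³: 543575767/743881032·64/343 + 6304100/278955387·3581577/1331000 + 4742914/92985129·1 = 282035311/1136484910 ≠ 1/4 ⇒ order 3.
b·(c∘Ac): 6304100/278955387·459/1925 + 4742914/92985129·983/308 = 218936765/1301791806 ≠ 1/8
b·Ac²: 6304100/278955387·24/245 + 4742914/92985129·1108321/237160 = 11483744887/47732366220 ≠ 1/12
b·A²c: 4742914/92985129·3/7 = 4742914/216965301 ≠ 1/24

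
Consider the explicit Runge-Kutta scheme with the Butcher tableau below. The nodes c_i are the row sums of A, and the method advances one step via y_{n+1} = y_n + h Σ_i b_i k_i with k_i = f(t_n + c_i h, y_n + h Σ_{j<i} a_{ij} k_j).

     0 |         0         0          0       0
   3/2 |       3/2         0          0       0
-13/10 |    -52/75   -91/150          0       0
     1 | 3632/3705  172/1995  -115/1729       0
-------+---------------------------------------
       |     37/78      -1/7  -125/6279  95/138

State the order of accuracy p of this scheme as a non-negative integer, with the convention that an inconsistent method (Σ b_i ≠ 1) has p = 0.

b = (37/78, -1/7, -125/6279, 95/138)
c = (0, 3/2, -13/10, 1)
Ac = (0, 0, -91/100, 41/190)
Σ b_i: 37/78·1 + (-1/7)·1 + (-125/6279)·1 + 95/138·1 = 1 ✓
b·c: (-1/7)·3/2 + (-125/6279)·(-13/10) + 95/138·1 = 1/2 ✓
b·c²: (-1/7)·9/4 + (-125/6279)·169/100 + 95/138·1 = 1/3 ✓
b·Ac: (-125/6279)·(-91/100) + 95/138·41/190 = 1/6 ✓
b·c³: (-1/7)·27/8 + (-125/6279)·(-2197/1000) + 95/138·1 = 1/4 ✓
b·(c∘Ac): (-125/6279)·1183/1000 + 95/138·41/190 = 1/8 ✓
b·Ac²: (-125/6279)·(-273/200) + 95/138·31/380 = 1/12 ✓
b·A²c: 95/138·23/380 = 1/24 ✓; 4 stages ⇒ order 4.

4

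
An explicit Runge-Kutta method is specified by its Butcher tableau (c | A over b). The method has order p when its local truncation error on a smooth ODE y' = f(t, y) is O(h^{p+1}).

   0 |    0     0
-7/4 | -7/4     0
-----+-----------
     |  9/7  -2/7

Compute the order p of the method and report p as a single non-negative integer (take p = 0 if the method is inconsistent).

b = (9/7, -2/7)
c = (0, -7/4)
Σ b_i: 9/7·1 + (-2/7)·1 = 1 ✓
b·c: (-2/7)·(-7/4) = 1/2 ✓; 2 stages ⇒ order 2.

2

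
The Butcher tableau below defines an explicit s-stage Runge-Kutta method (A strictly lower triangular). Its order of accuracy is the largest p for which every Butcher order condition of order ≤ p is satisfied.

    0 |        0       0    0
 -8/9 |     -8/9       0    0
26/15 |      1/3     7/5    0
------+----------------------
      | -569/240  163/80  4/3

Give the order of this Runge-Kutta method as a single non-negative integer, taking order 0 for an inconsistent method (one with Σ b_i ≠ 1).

2

b = (-569/240, 163/80, 4/3)
c = (0, -8/9, 26/15)
Ac = (0, 0, -56/45)
Σ b_i: (-569/240)·1 + 163/80·1 + 4/3·1 = 1 ✓
b·c: 163/80·(-8/9) + 4/3·26/15 = 1/2 ✓
b·c²: 163/80·64/81 + 4/3·676/225 = 11372/2025 ≠ 1/3 ⇒ order 2.
b·Ac: 4/3·(-56/45) = -224/135 ≠ 1/6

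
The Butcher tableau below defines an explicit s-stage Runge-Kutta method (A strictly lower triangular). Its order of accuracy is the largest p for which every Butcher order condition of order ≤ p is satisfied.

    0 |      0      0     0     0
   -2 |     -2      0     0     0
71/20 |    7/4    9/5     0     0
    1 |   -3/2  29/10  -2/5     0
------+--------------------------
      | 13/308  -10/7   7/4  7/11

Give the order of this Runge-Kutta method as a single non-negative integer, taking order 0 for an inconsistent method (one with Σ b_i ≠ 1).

1

b = (13/308, -10/7, 7/4, 7/11)
c = (0, -2, 71/20, 1)
Ac = (0, 0, -18/5, -361/50)
Σ b_i: 13/308·1 + (-10/7)·1 + 7/4·1 + 7/11·1 = 1 ✓
b·c: (-10/7)·(-2) + 7/4·71/20 + 7/11·1 = 59789/6160 ≠ 1/2 ⇒ order 1.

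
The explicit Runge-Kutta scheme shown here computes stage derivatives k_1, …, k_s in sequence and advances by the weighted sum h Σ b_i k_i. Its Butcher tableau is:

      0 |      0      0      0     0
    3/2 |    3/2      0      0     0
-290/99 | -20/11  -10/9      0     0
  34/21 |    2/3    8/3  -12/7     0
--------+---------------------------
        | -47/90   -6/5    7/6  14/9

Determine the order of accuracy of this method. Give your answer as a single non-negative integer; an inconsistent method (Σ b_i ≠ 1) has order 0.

b = (-47/90, -6/5, 7/6, 14/9)
c = (0, 3/2, -290/99, 34/21)
Ac = (0, 0, -5/3, 2084/231)
Σ b_i: (-47/90)·1 + (-6/5)·1 + 7/6·1 + 14/9·1 = 1 ✓
b·c: (-6/5)·3/2 + 7/6·(-290/99) + 14/9·34/21 = -1336/495 ≠ 1/2 ⇒ order 1.

1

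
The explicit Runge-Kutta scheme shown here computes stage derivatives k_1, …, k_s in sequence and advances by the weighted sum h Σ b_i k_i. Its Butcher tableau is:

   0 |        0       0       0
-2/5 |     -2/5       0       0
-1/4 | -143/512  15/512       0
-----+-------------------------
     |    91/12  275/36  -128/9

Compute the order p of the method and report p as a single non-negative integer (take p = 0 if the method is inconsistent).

3

b = (91/12, 275/36, -128/9)
c = (0, -2/5, -1/4)
Ac = (0, 0, -3/256)
Σ b_i: 91/12·1 + 275/36·1 + (-128/9)·1 = 1 ✓
b·c: 275/36·(-2/5) + (-128/9)·(-1/4) = 1/2 ✓
b·c²: 275/36·4/25 + (-128/9)·1/16 = 1/3 ✓
b·Ac: (-128/9)·(-3/256) = 1/6 ✓; 3 stages ⇒ order 3.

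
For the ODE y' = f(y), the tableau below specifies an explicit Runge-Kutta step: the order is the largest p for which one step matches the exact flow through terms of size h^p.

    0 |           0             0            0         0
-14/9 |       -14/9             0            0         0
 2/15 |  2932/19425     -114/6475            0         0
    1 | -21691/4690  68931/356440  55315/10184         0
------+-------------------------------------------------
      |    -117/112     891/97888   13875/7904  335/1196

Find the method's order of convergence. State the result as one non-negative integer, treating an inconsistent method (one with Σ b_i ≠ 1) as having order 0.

4

b = (-117/112, 891/97888, 13875/7904, 335/1196)
c = (0, -14/9, 2/15, 1)
Ac = (0, 0, 76/2775, 851/2010)
Σ b_i: (-117/112)·1 + 891/97888·1 + 13875/7904·1 + 335/1196·1 = 1 ✓
b·c: 891/97888·(-14/9) + 13875/7904·2/15 + 335/1196·1 = 1/2 ✓
b·c²: 891/97888·196/81 + 13875/7904·4/225 + 335/1196·1 = 1/3 ✓
b·Ac: 13875/7904·76/2775 + 335/1196·851/2010 = 1/6 ✓
b·c³: 891/97888·(-2744/729) + 13875/7904·8/3375 + 335/1196·1 = 1/4 ✓
b·(c∘Ac): 13875/7904·152/41625 + 335/1196·851/2010 = 1/8 ✓
b·Ac²: 13875/7904·(-1064/24975) + 335/1196·1702/3015 = 1/12 ✓
b·A²c: 335/1196·299/2010 = 1/24 ✓; 4 stages ⇒ order 4.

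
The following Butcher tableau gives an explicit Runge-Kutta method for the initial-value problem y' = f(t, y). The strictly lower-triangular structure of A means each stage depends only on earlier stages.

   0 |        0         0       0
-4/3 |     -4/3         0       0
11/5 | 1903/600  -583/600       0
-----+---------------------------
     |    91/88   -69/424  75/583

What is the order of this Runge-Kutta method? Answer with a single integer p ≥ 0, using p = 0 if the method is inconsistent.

3

b = (91/88, -69/424, 75/583)
c = (0, -4/3, 11/5)
Ac = (0, 0, 583/450)
Σ b_i: 91/88·1 + (-69/424)·1 + 75/583·1 = 1 ✓
b·c: (-69/424)·(-4/3) + 75/583·11/5 = 1/2 ✓
b·c²: (-69/424)·16/9 + 75/583·121/25 = 1/3 ✓
b·Ac: 75/583·583/450 = 1/6 ✓; 3 stages ⇒ order 3.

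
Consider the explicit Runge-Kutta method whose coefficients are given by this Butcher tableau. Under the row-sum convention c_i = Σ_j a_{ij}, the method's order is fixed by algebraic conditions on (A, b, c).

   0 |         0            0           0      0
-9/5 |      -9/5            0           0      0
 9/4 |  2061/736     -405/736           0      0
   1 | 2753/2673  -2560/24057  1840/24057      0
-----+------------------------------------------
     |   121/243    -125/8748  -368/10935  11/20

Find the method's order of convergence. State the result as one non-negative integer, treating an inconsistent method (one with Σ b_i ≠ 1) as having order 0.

4

b = (121/243, -125/8748, -368/10935, 11/20)
c = (0, -9/5, 9/4, 1)
Ac = (0, 0, 729/736, 4/11)
Σ b_i: 121/243·1 + (-125/8748)·1 + (-368/10935)·1 + 11/20·1 = 1 ✓
b·c: (-125/8748)·(-9/5) + (-368/10935)·9/4 + 11/20·1 = 1/2 ✓
b·c²: (-125/8748)·81/25 + (-368/10935)·81/16 + 11/20·1 = 1/3 ✓
b·Ac: (-368/10935)·729/736 + 11/20·4/11 = 1/6 ✓
b·c³: (-125/8748)·(-729/125) + (-368/10935)·729/64 + 11/20·1 = 1/4 ✓
b·(c∘Ac): (-368/10935)·6561/2944 + 11/20·4/11 = 1/8 ✓
b·Ac²: (-368/10935)·(-6561/3680) + 11/20·7/165 = 1/12 ✓
b·A²c: 11/20·5/66 = 1/24 ✓; 4 stages ⇒ order 4.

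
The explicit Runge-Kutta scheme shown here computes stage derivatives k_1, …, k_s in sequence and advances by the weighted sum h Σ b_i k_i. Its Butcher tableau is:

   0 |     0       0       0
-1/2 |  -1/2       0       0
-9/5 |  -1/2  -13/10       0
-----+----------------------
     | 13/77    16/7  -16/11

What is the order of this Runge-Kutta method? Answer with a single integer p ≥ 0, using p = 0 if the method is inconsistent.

1

b = (13/77, 16/7, -16/11)
c = (0, -1/2, -9/5)
Ac = (0, 0, 13/20)
Σ b_i: 13/77·1 + 16/7·1 + (-16/11)·1 = 1 ✓
b·c: 16/7·(-1/2) + (-16/11)·(-9/5) = 568/385 ≠ 1/2 ⇒ order 1.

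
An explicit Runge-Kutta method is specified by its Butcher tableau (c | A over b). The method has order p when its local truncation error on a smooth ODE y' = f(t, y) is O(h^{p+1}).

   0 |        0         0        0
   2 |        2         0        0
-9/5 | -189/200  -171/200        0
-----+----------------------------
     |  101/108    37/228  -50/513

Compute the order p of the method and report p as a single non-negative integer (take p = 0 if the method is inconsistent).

3

b = (101/108, 37/228, -50/513)
c = (0, 2, -9/5)
Ac = (0, 0, -171/100)
Σ b_i: 101/108·1 + 37/228·1 + (-50/513)·1 = 1 ✓
b·c: 37/228·2 + (-50/513)·(-9/5) = 1/2 ✓
b·c²: 37/228·4 + (-50/513)·81/25 = 1/3 ✓
b·Ac: (-50/513)·(-171/100) = 1/6 ✓; 3 stages ⇒ order 3.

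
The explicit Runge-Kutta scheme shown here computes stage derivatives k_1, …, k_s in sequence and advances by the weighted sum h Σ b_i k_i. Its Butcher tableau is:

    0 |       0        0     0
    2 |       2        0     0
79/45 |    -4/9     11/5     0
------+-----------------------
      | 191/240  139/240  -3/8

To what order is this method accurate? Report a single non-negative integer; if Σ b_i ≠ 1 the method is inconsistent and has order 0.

2

b = (191/240, 139/240, -3/8)
c = (0, 2, 79/45)
Ac = (0, 0, 22/5)
Σ b_i: 191/240·1 + 139/240·1 + (-3/8)·1 = 1 ✓
b·c: 139/240·2 + (-3/8)·79/45 = 1/2 ✓
b·c²: 139/240·4 + (-3/8)·6241/2025 = 6269/5400 ≠ 1/3 ⇒ order 2.
b·Ac: (-3/8)·22/5 = -33/20 ≠ 1/6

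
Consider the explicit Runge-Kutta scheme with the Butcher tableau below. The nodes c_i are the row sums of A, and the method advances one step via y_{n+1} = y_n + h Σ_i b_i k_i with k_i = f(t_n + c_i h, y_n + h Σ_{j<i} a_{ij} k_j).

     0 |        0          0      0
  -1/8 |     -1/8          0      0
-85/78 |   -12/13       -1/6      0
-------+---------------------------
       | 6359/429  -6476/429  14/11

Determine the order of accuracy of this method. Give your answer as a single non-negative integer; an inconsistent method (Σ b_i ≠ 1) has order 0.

b = (6359/429, -6476/429, 14/11)
c = (0, -1/8, -85/78)
Ac = (0, 0, 1/48)
Σ b_i: 6359/429·1 + (-6476/429)·1 + 14/11·1 = 1 ✓
b·c: (-6476/429)·(-1/8) + 14/11·(-85/78) = 1/2 ✓
b·c²: (-6476/429)·1/64 + 14/11·7225/6084 = 341459/267696 ≠ 1/3 ⇒ order 2.
b·Ac: 14/11·1/48 = 7/264 ≠ 1/6

2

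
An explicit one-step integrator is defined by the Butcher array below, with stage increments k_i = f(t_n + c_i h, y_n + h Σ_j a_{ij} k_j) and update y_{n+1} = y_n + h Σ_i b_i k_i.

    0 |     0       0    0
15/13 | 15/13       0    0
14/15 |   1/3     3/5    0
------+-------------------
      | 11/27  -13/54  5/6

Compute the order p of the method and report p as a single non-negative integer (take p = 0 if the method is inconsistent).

2

b = (11/27, -13/54, 5/6)
c = (0, 15/13, 14/15)
Ac = (0, 0, 9/13)
Σ b_i: 11/27·1 + (-13/54)·1 + 5/6·1 = 1 ✓
b·c: (-13/54)·15/13 + 5/6·14/15 = 1/2 ✓
b·c²: (-13/54)·225/169 + 5/6·196/225 = 1423/3510 ≠ 1/3 ⇒ order 2.
b·Ac: 5/6·9/13 = 15/26 ≠ 1/6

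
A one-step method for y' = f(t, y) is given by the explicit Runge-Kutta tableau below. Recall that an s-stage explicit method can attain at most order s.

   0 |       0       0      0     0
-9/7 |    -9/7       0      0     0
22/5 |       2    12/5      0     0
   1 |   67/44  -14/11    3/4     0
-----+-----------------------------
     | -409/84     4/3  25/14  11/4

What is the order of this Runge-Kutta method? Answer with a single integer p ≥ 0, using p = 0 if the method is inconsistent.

1

b = (-409/84, 4/3, 25/14, 11/4)
c = (0, -9/7, 22/5, 1)
Ac = (0, 0, -108/35, 543/110)
Σ b_i: (-409/84)·1 + 4/3·1 + 25/14·1 + 11/4·1 = 1 ✓
b·c: 4/3·(-9/7) + 25/14·22/5 + 11/4·1 = 249/28 ≠ 1/2 ⇒ order 1.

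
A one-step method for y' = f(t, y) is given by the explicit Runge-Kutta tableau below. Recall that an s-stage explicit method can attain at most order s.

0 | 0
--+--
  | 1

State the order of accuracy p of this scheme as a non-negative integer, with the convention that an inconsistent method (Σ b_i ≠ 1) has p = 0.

1

b = (1)
c = (0)
Σ b_i: 1·1 = 1 ✓; 1 stage ⇒ order 1.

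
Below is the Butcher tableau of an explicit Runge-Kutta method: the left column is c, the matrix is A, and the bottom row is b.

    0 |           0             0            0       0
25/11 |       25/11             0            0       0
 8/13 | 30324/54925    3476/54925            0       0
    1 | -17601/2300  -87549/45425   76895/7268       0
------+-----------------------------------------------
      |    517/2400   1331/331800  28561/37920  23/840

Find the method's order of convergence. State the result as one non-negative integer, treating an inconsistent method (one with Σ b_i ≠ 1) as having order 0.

b = (517/2400, 1331/331800, 28561/37920, 23/840)
c = (0, 25/11, 8/13, 1)
Ac = (0, 0, 316/2197, 49/23)
Σ b_i: 517/2400·1 + 1331/331800·1 + 28561/37920·1 + 23/840·1 = 1 ✓
b·c: 1331/331800·25/11 + 28561/37920·8/13 + 23/840·1 = 1/2 ✓
b·c²: 1331/331800·625/121 + 28561/37920·64/169 + 23/840·1 = 1/3 ✓
b·Ac: 28561/37920·316/2197 + 23/840·49/23 = 1/6 ✓
b·c³: 1331/331800·15625/1331 + 28561/37920·512/2197 + 23/840·1 = 1/4 ✓
b·(c∘Ac): 28561/37920·2528/28561 + 23/840·49/23 = 1/8 ✓
b·Ac²: 28561/37920·7900/24167 + 23/840·(-1505/253) = 1/12 ✓
b·A²c: 23/840·35/23 = 1/24 ✓; 4 stages ⇒ order 4.

4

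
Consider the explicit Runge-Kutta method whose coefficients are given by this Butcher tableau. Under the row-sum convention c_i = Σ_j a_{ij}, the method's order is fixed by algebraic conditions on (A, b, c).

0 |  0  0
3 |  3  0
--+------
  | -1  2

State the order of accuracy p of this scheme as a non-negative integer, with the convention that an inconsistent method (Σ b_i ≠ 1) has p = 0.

b = (-1, 2)
c = (0, 3)
Σ b_i: (-1)·1 + 2·1 = 1 ✓
b·c: 2·3 = 6 ≠ 1/2 ⇒ order 1.

1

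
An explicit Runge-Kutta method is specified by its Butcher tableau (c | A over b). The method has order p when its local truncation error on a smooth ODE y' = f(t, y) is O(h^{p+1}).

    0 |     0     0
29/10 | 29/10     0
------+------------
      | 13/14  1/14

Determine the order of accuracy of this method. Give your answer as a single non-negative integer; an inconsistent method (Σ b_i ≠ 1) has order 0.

1

b = (13/14, 1/14)
c = (0, 29/10)
Σ b_i: 13/14·1 + 1/14·1 = 1 ✓
b·c: 1/14·29/10 = 29/140 ≠ 1/2 ⇒ order 1.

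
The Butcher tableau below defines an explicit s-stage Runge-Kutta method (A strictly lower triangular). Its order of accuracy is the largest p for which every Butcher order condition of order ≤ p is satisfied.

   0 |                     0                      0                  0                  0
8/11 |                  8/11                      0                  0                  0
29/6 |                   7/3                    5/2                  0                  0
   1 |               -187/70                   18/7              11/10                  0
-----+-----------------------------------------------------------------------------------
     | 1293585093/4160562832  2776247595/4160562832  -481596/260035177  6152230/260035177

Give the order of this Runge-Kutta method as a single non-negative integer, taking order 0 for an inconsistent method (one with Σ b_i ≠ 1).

3

b = (1293585093/4160562832, 2776247595/4160562832, -481596/260035177, 6152230/260035177)
c = (0, 8/11, 29/6, 1)
Ac = (0, 0, 20/11, 33203/4620)
Σ b_i: 1293585093/4160562832·1 + 2776247595/4160562832·1 + (-481596/260035177)·1 + 6152230/260035177·1 = 1 ✓
b·c: 2776247595/4160562832·8/11 + (-481596/260035177)·29/6 + 6152230/260035177·1 = 1/2 ✓
b·c²: 2776247595/4160562832·64/121 + (-481596/260035177)·841/36 + 6152230/260035177·1 = 1/3 ✓
b·Ac: (-481596/260035177)·20/11 + 6152230/260035177·33203/4620 = 1/6 ✓
b·c³: 2776247595/4160562832·512/1331 + (-481596/260035177)·24389/216 + 6152230/260035177·1 = 3667156753/51486965046 ≠ 1/4 ⇒ order 3.
b·(c∘Ac): (-481596/260035177)·290/33 + 6152230/260035177·33203/4620 = 2638852787/17162321682 ≠ 1/8
b·Ac²: (-481596/260035177)·160/121 + 6152230/260035177·8250317/304920 = 65667101623/102973930092 ≠ 1/12
b·A²c: 6152230/260035177·2 = 12304460/260035177 ≠ 1/24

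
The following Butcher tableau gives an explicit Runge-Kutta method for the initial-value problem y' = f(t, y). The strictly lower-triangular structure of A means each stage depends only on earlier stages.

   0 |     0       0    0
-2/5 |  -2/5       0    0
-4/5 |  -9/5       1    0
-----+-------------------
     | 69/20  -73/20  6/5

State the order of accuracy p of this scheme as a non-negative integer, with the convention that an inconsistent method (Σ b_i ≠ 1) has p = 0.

b = (69/20, -73/20, 6/5)
c = (0, -2/5, -4/5)
Ac = (0, 0, -2/5)
Σ b_i: 69/20·1 + (-73/20)·1 + 6/5·1 = 1 ✓
b·c: (-73/20)·(-2/5) + 6/5·(-4/5) = 1/2 ✓
b·c²: (-73/20)·4/25 + 6/5·16/25 = 23/125 ≠ 1/3 ⇒ order 2.
b·Ac: 6/5·(-2/5) = -12/25 ≠ 1/6

2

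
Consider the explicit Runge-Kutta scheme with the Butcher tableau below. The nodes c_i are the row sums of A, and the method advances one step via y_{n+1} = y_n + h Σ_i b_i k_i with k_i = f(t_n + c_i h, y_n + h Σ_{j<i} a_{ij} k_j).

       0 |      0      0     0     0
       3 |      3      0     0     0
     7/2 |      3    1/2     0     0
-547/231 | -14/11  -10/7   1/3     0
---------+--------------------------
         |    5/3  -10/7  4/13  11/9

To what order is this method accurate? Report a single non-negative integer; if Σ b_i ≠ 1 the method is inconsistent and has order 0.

b = (5/3, -10/7, 4/13, 11/9)
c = (0, 3, 7/2, -547/231)
Ac = (0, 0, 3/2, -131/42)
Σ b_i: 5/3·1 + (-10/7)·1 + 4/13·1 + 11/9·1 = 1448/819 ≠ 1 ⇒ order 0.

0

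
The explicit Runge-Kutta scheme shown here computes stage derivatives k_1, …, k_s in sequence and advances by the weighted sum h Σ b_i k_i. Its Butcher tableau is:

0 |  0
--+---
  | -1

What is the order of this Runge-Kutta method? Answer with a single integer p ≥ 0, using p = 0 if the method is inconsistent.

b = (-1)
c = (0)
Σ b_i: (-1)·1 = -1 ≠ 1 ⇒ order 0.

0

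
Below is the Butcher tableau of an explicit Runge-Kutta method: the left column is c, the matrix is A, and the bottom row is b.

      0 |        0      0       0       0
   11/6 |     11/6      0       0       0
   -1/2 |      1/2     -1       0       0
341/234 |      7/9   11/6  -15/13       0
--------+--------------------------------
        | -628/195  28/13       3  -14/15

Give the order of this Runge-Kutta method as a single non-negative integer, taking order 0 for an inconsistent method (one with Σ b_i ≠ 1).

b = (-628/195, 28/13, 3, -14/15)
c = (0, 11/6, -1/2, 341/234)
Ac = (0, 0, -11/6, 1843/468)
Σ b_i: (-628/195)·1 + 28/13·1 + 3·1 + (-14/15)·1 = 1 ✓
b·c: 28/13·11/6 + 3·(-1/2) + (-14/15)·341/234 = 3821/3510 ≠ 1/2 ⇒ order 1.

1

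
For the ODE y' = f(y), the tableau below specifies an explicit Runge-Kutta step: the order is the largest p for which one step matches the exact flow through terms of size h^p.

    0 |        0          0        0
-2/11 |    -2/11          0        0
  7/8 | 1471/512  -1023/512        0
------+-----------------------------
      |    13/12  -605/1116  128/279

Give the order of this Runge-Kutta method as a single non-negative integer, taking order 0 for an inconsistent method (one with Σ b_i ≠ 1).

b = (13/12, -605/1116, 128/279)
c = (0, -2/11, 7/8)
Ac = (0, 0, 93/256)
Σ b_i: 13/12·1 + (-605/1116)·1 + 128/279·1 = 1 ✓
b·c: (-605/1116)·(-2/11) + 128/279·7/8 = 1/2 ✓
b·c²: (-605/1116)·4/121 + 128/279·49/64 = 1/3 ✓
b·Ac: 128/279·93/256 = 1/6 ✓; 3 stages ⇒ order 3.

3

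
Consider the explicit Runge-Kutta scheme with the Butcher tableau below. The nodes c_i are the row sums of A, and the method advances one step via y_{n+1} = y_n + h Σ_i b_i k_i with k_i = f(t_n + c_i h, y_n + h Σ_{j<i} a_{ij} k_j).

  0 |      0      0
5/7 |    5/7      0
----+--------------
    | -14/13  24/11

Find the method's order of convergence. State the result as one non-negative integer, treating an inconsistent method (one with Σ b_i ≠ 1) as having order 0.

0

b = (-14/13, 24/11)
c = (0, 5/7)
Σ b_i: (-14/13)·1 + 24/11·1 = 158/143 ≠ 1 ⇒ order 0.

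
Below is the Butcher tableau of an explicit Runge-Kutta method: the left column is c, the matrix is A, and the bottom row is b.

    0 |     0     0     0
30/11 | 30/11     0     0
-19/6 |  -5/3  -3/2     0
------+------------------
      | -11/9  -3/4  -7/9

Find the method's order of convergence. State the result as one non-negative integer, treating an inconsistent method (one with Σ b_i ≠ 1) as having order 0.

b = (-11/9, -3/4, -7/9)
c = (0, 30/11, -19/6)
Ac = (0, 0, -45/11)
Σ b_i: (-11/9)·1 + (-3/4)·1 + (-7/9)·1 = -11/4 ≠ 1 ⇒ order 0.

0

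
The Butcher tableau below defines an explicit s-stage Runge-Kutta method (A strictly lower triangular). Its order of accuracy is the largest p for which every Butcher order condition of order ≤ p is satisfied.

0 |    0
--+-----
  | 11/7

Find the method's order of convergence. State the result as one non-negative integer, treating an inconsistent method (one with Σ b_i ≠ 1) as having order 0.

0

b = (11/7)
c = (0)
Σ b_i: 11/7·1 = 11/7 ≠ 1 ⇒ order 0.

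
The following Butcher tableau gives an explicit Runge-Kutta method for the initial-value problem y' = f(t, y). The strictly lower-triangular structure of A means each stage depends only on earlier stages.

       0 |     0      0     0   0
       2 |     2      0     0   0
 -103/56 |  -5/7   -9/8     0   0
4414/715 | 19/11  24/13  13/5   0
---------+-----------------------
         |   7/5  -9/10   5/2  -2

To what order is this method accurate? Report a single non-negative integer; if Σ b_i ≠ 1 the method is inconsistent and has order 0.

1

b = (7/5, -9/10, 5/2, -2)
c = (0, 2, -103/56, 4414/715)
Ac = (0, 0, -9/4, -3967/3640)
Σ b_i: 7/5·1 + (-9/10)·1 + 5/2·1 + (-2)·1 = 1 ✓
b·c: (-9/10)·2 + 5/2·(-103/56) + (-2)·4414/715 = -300221/16016 ≠ 1/2 ⇒ order 1.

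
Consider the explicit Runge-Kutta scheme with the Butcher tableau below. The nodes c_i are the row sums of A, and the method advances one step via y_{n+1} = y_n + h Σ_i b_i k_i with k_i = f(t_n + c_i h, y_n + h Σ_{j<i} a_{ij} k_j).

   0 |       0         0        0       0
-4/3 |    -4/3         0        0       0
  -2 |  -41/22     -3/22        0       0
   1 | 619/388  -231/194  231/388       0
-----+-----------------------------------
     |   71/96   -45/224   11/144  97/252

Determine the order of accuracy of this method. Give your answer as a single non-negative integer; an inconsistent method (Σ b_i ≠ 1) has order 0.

4

b = (71/96, -45/224, 11/144, 97/252)
c = (0, -4/3, -2, 1)
Ac = (0, 0, 2/11, 77/194)
Σ b_i: 71/96·1 + (-45/224)·1 + 11/144·1 + 97/252·1 = 1 ✓
b·c: (-45/224)·(-4/3) + 11/144·(-2) + 97/252·1 = 1/2 ✓
b·c²: (-45/224)·16/9 + 11/144·4 + 97/252·1 = 1/3 ✓
b·Ac: 11/144·2/11 + 97/252·77/194 = 1/6 ✓
b·c³: (-45/224)·(-64/27) + 11/144·(-8) + 97/252·1 = 1/4 ✓
b·(c∘Ac): 11/144·(-4/11) + 97/252·77/194 = 1/8 ✓
b·Ac²: 11/144·(-8/33) + 97/252·77/291 = 1/12 ✓
b·A²c: 97/252·21/194 = 1/24 ✓; 4 stages ⇒ order 4.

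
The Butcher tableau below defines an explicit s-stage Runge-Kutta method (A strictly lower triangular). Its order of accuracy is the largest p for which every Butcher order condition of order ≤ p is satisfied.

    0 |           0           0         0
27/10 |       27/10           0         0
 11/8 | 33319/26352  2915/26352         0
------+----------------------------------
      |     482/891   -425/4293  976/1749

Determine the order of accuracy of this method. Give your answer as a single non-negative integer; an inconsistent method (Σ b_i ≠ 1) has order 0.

b = (482/891, -425/4293, 976/1749)
c = (0, 27/10, 11/8)
Ac = (0, 0, 583/1952)
Σ b_i: 482/891·1 + (-425/4293)·1 + 976/1749·1 = 1 ✓
b·c: (-425/4293)·27/10 + 976/1749·11/8 = 1/2 ✓
b·c²: (-425/4293)·729/100 + 976/1749·121/64 = 1/3 ✓
b·Ac: 976/1749·583/1952 = 1/6 ✓; 3 stages ⇒ order 3.

3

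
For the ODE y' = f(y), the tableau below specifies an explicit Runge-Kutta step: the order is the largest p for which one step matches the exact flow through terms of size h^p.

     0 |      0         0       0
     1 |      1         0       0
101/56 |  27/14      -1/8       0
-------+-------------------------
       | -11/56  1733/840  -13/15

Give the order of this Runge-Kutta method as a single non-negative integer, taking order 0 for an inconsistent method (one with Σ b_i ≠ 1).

b = (-11/56, 1733/840, -13/15)
c = (0, 1, 101/56)
Ac = (0, 0, -1/8)
Σ b_i: (-11/56)·1 + 1733/840·1 + (-13/15)·1 = 1 ✓
b·c: 1733/840·1 + (-13/15)·101/56 = 1/2 ✓
b·c²: 1733/840·1 + (-13/15)·10201/3136 = -2371/3136 ≠ 1/3 ⇒ order 2.
b·Ac: (-13/15)·(-1/8) = 13/120 ≠ 1/6

2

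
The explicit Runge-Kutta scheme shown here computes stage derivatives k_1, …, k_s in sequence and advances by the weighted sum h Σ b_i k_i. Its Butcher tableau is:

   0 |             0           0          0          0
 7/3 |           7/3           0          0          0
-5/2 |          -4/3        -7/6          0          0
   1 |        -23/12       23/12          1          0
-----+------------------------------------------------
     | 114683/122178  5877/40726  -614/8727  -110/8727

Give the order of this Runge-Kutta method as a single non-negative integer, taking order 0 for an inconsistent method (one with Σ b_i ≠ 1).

b = (114683/122178, 5877/40726, -614/8727, -110/8727)
c = (0, 7/3, -5/2, 1)
Ac = (0, 0, -49/18, 71/36)
Σ b_i: 114683/122178·1 + 5877/40726·1 + (-614/8727)·1 + (-110/8727)·1 = 1 ✓
b·c: 5877/40726·7/3 + (-614/8727)·(-5/2) + (-110/8727)·1 = 1/2 ✓
b·c²: 5877/40726·49/9 + (-614/8727)·25/4 + (-110/8727)·1 = 1/3 ✓
b·Ac: (-614/8727)·(-49/18) + (-110/8727)·71/36 = 1/6 ✓
b·c³: 5877/40726·343/27 + (-614/8727)·(-125/8) + (-110/8727)·1 = 101929/34908 ≠ 1/4 ⇒ order 3.
b·(c∘Ac): (-614/8727)·245/36 + (-110/8727)·71/36 = -39560/78543 ≠ 1/8
b·Ac²: (-614/8727)·(-343/54) + (-110/8727)·901/54 = 6194/26181 ≠ 1/12
b·A²c: (-110/8727)·(-49/18) = 2695/78543 ≠ 1/24

3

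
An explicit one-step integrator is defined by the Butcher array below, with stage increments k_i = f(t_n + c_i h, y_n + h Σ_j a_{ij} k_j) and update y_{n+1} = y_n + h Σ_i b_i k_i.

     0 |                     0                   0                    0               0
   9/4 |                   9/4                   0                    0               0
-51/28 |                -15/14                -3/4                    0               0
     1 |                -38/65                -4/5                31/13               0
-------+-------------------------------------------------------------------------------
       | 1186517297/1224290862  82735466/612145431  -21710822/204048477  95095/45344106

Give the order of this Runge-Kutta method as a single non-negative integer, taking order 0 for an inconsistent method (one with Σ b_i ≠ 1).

b = (1186517297/1224290862, 82735466/612145431, -21710822/204048477, 95095/45344106)
c = (0, 9/4, -51/28, 1)
Ac = (0, 0, -27/16, -11181/1820)
Σ b_i: 1186517297/1224290862·1 + 82735466/612145431·1 + (-21710822/204048477)·1 + 95095/45344106·1 = 1 ✓
b·c: 82735466/612145431·9/4 + (-21710822/204048477)·(-51/28) + 95095/45344106·1 = 1/2 ✓
b·c²: 82735466/612145431·81/16 + (-21710822/204048477)·2601/784 + 95095/45344106·1 = 1/3 ✓
b·Ac: (-21710822/204048477)·(-27/16) + 95095/45344106·(-11181/1820) = 1/6 ✓
b·c³: 82735466/612145431·729/64 + (-21710822/204048477)·(-132651/21952) + 95095/45344106·1 = 5547207749/2539269936 ≠ 1/4 ⇒ order 3.
b·(c∘Ac): (-21710822/204048477)·1377/448 + 95095/45344106·(-11181/1820) = -82205195/241835232 ≠ 1/8
b·Ac²: (-21710822/204048477)·(-243/64) + 95095/45344106·196767/50960 = 116266499/282141104 ≠ 1/12
b·A²c: 95095/45344106·(-837/208) = -680295/80611744 ≠ 1/24

3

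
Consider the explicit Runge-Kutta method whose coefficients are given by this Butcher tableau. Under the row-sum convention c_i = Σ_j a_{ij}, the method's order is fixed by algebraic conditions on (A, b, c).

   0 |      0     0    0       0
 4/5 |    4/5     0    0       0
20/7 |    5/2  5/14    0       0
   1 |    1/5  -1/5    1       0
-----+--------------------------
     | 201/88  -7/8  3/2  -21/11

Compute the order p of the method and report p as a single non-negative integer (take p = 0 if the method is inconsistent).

b = (201/88, -7/8, 3/2, -21/11)
c = (0, 4/5, 20/7, 1)
Ac = (0, 0, 2/7, 472/175)
Σ b_i: 201/88·1 + (-7/8)·1 + 3/2·1 + (-21/11)·1 = 1 ✓
b·c: (-7/8)·4/5 + 3/2·20/7 + (-21/11)·1 = 1291/770 ≠ 1/2 ⇒ order 1.

1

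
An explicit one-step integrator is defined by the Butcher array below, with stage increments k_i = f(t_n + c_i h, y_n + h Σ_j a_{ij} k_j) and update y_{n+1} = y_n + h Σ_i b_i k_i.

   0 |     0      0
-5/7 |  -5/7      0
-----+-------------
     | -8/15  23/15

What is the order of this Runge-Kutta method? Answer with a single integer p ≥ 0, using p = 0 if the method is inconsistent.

1

b = (-8/15, 23/15)
c = (0, -5/7)
Σ b_i: (-8/15)·1 + 23/15·1 = 1 ✓
b·c: 23/15·(-5/7) = -23/21 ≠ 1/2 ⇒ order 1.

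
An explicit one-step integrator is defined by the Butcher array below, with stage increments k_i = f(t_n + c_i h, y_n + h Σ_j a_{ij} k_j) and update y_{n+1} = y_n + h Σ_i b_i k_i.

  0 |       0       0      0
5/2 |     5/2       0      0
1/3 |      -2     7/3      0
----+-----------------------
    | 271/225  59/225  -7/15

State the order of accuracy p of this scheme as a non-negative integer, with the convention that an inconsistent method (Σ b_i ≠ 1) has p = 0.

2

b = (271/225, 59/225, -7/15)
c = (0, 5/2, 1/3)
Ac = (0, 0, 35/6)
Σ b_i: 271/225·1 + 59/225·1 + (-7/15)·1 = 1 ✓
b·c: 59/225·5/2 + (-7/15)·1/3 = 1/2 ✓
b·c²: 59/225·25/4 + (-7/15)·1/9 = 857/540 ≠ 1/3 ⇒ order 2.
b·Ac: (-7/15)·35/6 = -49/18 ≠ 1/6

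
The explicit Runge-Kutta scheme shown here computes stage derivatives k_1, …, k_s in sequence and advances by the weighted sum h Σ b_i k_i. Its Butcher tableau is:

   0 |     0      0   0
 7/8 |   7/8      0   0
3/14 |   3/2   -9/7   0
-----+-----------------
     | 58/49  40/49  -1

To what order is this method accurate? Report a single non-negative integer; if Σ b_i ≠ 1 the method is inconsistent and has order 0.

b = (58/49, 40/49, -1)
c = (0, 7/8, 3/14)
Ac = (0, 0, -9/8)
Σ b_i: 58/49·1 + 40/49·1 + (-1)·1 = 1 ✓
b·c: 40/49·7/8 + (-1)·3/14 = 1/2 ✓
b·c²: 40/49·49/64 + (-1)·9/196 = 227/392 ≠ 1/3 ⇒ order 2.
b·Ac: (-1)·(-9/8) = 9/8 ≠ 1/6

2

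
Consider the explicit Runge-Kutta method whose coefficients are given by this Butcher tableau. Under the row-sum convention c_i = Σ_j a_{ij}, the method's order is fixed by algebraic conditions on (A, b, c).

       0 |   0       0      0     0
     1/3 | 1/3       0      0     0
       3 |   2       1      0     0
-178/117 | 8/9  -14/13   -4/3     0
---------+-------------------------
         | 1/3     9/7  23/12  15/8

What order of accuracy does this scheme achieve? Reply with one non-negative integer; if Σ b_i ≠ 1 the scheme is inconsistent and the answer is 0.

0

b = (1/3, 9/7, 23/12, 15/8)
c = (0, 1/3, 3, -178/117)
Ac = (0, 0, 1/3, -170/39)
Σ b_i: 1/3·1 + 9/7·1 + 23/12·1 + 15/8·1 = 303/56 ≠ 1 ⇒ order 0.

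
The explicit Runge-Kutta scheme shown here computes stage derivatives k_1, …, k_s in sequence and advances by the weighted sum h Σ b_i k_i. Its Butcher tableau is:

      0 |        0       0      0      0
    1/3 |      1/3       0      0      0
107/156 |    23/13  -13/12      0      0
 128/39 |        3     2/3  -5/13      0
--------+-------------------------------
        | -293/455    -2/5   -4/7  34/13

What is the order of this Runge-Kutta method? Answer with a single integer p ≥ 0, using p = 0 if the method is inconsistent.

b = (-293/455, -2/5, -4/7, 34/13)
c = (0, 1/3, 107/156, 128/39)
Ac = (0, 0, -13/36, -253/6084)
Σ b_i: (-293/455)·1 + (-2/5)·1 + (-4/7)·1 + 34/13·1 = 1 ✓
b·c: (-2/5)·1/3 + (-4/7)·107/156 + 34/13·128/39 = 142999/17745 ≠ 1/2 ⇒ order 1.

1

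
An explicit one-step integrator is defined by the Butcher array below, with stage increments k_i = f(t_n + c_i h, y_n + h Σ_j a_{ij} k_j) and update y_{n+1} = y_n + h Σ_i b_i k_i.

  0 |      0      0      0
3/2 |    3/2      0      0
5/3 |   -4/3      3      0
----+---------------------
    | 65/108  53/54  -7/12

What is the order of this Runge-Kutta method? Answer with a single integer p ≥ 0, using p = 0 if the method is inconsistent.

b = (65/108, 53/54, -7/12)
c = (0, 3/2, 5/3)
Ac = (0, 0, 9/2)
Σ b_i: 65/108·1 + 53/54·1 + (-7/12)·1 = 1 ✓
b·c: 53/54·3/2 + (-7/12)·5/3 = 1/2 ✓
b·c²: 53/54·9/4 + (-7/12)·25/9 = 127/216 ≠ 1/3 ⇒ order 2.
b·Ac: (-7/12)·9/2 = -21/8 ≠ 1/6

2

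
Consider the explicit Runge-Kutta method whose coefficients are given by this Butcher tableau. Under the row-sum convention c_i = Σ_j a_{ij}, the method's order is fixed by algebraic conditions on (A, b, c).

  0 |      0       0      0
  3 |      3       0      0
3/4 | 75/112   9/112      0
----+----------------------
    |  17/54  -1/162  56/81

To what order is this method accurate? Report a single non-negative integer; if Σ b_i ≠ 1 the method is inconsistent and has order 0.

3

b = (17/54, -1/162, 56/81)
c = (0, 3, 3/4)
Ac = (0, 0, 27/112)
Σ b_i: 17/54·1 + (-1/162)·1 + 56/81·1 = 1 ✓
b·c: (-1/162)·3 + 56/81·3/4 = 1/2 ✓
b·c²: (-1/162)·9 + 56/81·9/16 = 1/3 ✓
b·Ac: 56/81·27/112 = 1/6 ✓; 3 stages ⇒ order 3.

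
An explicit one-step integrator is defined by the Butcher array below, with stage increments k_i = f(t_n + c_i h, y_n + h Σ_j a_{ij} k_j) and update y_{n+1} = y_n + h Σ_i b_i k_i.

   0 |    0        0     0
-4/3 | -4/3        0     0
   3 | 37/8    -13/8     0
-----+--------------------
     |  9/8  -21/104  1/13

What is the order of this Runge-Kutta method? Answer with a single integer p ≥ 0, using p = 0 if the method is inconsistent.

b = (9/8, -21/104, 1/13)
c = (0, -4/3, 3)
Ac = (0, 0, 13/6)
Σ b_i: 9/8·1 + (-21/104)·1 + 1/13·1 = 1 ✓
b·c: (-21/104)·(-4/3) + 1/13·3 = 1/2 ✓
b·c²: (-21/104)·16/9 + 1/13·9 = 1/3 ✓
b·Ac: 1/13·13/6 = 1/6 ✓; 3 stages ⇒ order 3.

3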